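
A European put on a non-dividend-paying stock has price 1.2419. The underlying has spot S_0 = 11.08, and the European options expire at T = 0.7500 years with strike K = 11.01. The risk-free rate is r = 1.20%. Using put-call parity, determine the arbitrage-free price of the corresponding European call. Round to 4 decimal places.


Answer: Call price = 1.4105

Derivation:
Put-call parity: C - P = S_0 * exp(-qT) - K * exp(-rT).
S_0 * exp(-qT) = 11.0800 * 1.00000000 = 11.08000000
K * exp(-rT) = 11.0100 * 0.99104038 = 10.91135457
C = P + S*exp(-qT) - K*exp(-rT)
C = 1.2419 + 11.08000000 - 10.91135457 = 1.4105


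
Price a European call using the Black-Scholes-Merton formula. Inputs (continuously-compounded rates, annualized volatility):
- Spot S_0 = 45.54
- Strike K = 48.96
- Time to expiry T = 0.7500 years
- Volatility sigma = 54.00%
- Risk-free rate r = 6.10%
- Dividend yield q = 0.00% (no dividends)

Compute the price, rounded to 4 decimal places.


d1 = (ln(S/K) + (r - q + 0.5*sigma^2) * T) / (sigma * sqrt(T)) = 0.17681335
d2 = d1 - sigma * sqrt(T) = -0.29084036
exp(-rT) = 0.95528075; exp(-qT) = 1.00000000
C = S_0 * exp(-qT) * N(d1) - K * exp(-rT) * N(d2)
N(d1) = 0.57017250; N(d2) = 0.38558671
C = 45.5400 * 1.00000000 * 0.57017250 - 48.9600 * 0.95528075 * 0.38558671 = 7.9316

Answer: Price = 7.9316


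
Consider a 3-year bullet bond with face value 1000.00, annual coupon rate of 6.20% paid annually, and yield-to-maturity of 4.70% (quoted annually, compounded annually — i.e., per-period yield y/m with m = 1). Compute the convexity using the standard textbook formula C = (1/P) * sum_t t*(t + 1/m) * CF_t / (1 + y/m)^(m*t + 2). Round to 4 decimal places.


Coupon per period c = face * coupon_rate / m = 62.000000
Periods per year m = 1; per-period yield y/m = 0.047000
Number of cashflows N = 3
Cashflows (t years, CF_t, discount factor 1/(1+y/m)^(m*t), PV):
  t = 1.0000: CF_t = 62.000000, DF = 0.955110, PV = 59.216810
  t = 2.0000: CF_t = 62.000000, DF = 0.912235, PV = 56.558558
  t = 3.0000: CF_t = 1062.000000, DF = 0.871284, PV = 925.304068
Price P = sum_t PV_t = 1041.079436
Convexity numerator sum_t t*(t + 1/m) * CF_t / (1+y/m)^(m*t + 2):
  t = 1.0000: term = 108.039270
  t = 2.0000: term = 309.568108
  t = 3.0000: term = 10129.134883
Convexity = (1/P) * sum = 10546.742261 / 1041.079436 = 10.130584

Answer: Convexity = 10.1306


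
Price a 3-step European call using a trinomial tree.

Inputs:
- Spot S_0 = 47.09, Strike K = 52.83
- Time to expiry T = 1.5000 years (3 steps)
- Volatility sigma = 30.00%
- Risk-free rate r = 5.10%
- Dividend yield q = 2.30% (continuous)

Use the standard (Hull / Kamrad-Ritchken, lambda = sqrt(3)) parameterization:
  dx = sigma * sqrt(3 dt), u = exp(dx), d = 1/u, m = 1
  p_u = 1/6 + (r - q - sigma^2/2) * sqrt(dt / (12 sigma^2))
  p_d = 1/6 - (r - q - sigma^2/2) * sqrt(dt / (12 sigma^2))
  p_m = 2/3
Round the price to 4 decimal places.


dt = T/N = 0.500000; dx = sigma*sqrt(3*dt) = 0.367423
u = exp(dx) = 1.444009; d = 1/u = 0.692516
p_u = 0.155100, p_m = 0.666667, p_d = 0.178234
Discount per step: exp(-r*dt) = 0.974822
Stock lattice S(k, j) with j the centered position index:
  k=0: S(0,+0) = 47.0900
  k=1: S(1,-1) = 32.6106; S(1,+0) = 47.0900; S(1,+1) = 67.9984
  k=2: S(2,-2) = 22.5834; S(2,-1) = 32.6106; S(2,+0) = 47.0900; S(2,+1) = 67.9984; S(2,+2) = 98.1903
  k=3: S(3,-3) = 15.6394; S(3,-2) = 22.5834; S(3,-1) = 32.6106; S(3,+0) = 47.0900; S(3,+1) = 67.9984; S(3,+2) = 98.1903; S(3,+3) = 141.7877
Terminal payoffs V(N, j) = max(S_T - K, 0):
  V(3,-3) = 0.000000; V(3,-2) = 0.000000; V(3,-1) = 0.000000; V(3,+0) = 0.000000; V(3,+1) = 15.168397; V(3,+2) = 45.360315; V(3,+3) = 88.957726
Backward induction: V(k, j) = exp(-r*dt) * [p_u * V(k+1, j+1) + p_m * V(k+1, j) + p_d * V(k+1, j-1)]
  V(2,-2) = exp(-r*dt) * [p_u*0.000000 + p_m*0.000000 + p_d*0.000000] = 0.000000
  V(2,-1) = exp(-r*dt) * [p_u*0.000000 + p_m*0.000000 + p_d*0.000000] = 0.000000
  V(2,+0) = exp(-r*dt) * [p_u*15.168397 + p_m*0.000000 + p_d*0.000000] = 2.293380
  V(2,+1) = exp(-r*dt) * [p_u*45.360315 + p_m*15.168397 + p_d*0.000000] = 16.715896
  V(2,+2) = exp(-r*dt) * [p_u*88.957726 + p_m*45.360315 + p_d*15.168397] = 45.564212
  V(1,-1) = exp(-r*dt) * [p_u*2.293380 + p_m*0.000000 + p_d*0.000000] = 0.346747
  V(1,+0) = exp(-r*dt) * [p_u*16.715896 + p_m*2.293380 + p_d*0.000000] = 4.017778
  V(1,+1) = exp(-r*dt) * [p_u*45.564212 + p_m*16.715896 + p_d*2.293380] = 18.150881
  V(0,+0) = exp(-r*dt) * [p_u*18.150881 + p_m*4.017778 + p_d*0.346747] = 5.415641

Answer: Price = V(0,0) = 5.4156


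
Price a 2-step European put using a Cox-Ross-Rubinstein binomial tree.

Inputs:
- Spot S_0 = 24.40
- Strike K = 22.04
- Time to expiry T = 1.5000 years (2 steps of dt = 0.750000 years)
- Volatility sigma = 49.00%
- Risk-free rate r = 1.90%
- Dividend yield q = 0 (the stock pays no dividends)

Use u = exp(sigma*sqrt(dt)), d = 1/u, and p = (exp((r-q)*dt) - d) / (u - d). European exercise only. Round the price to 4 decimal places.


Answer: Price = V(0,0) = 3.8986

Derivation:
dt = T/N = 0.750000
u = exp(sigma*sqrt(dt)) = 1.528600; d = 1/u = 0.654193
p = (exp((r-q)*dt) - d) / (u - d) = 0.411889
Discount per step: exp(-r*dt) = 0.985851
Stock lattice S(k, i) with i counting down-moves:
  k=0: S(0,0) = 24.4000
  k=1: S(1,0) = 37.2978; S(1,1) = 15.9623
  k=2: S(2,0) = 57.0135; S(2,1) = 24.4000; S(2,2) = 10.4424
Terminal payoffs V(N, i) = max(K - S_T, 0):
  V(2,0) = 0.000000; V(2,1) = 0.000000; V(2,2) = 11.597560
Backward induction: V(k, i) = exp(-r*dt) * [p * V(k+1, i) + (1-p) * V(k+1, i+1)].
  V(1,0) = exp(-r*dt) * [p*0.000000 + (1-p)*0.000000] = 0.000000
  V(1,1) = exp(-r*dt) * [p*0.000000 + (1-p)*11.597560] = 6.724146
  V(0,0) = exp(-r*dt) * [p*0.000000 + (1-p)*6.724146] = 3.898591


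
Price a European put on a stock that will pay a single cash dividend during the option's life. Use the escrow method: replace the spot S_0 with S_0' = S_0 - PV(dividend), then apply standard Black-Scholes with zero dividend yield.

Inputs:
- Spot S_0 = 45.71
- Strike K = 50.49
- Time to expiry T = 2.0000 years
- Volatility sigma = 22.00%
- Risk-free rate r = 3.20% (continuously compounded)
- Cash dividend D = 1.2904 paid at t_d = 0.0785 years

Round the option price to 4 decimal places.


PV(D) = D * exp(-r * t_d) = 1.2904 * 0.99749115 = 1.28716258
S_0' = S_0 - PV(D) = 45.7100 - 1.28716258 = 44.42283742
d1 = (ln(S_0'/K) + (r + sigma^2/2)*T) / (sigma*sqrt(T)) = -0.05020974
d2 = d1 - sigma*sqrt(T) = -0.36133672
exp(-rT) = 0.93800500
N(-d1) = 0.52002237; N(-d2) = 0.64107613
P = K * exp(-rT) * N(-d2) - S_0' * N(-d1) = 50.4900 * 0.93800500 * 0.64107613 - 44.42283742 * 0.52002237 = 7.2604

Answer: Price = 7.2604


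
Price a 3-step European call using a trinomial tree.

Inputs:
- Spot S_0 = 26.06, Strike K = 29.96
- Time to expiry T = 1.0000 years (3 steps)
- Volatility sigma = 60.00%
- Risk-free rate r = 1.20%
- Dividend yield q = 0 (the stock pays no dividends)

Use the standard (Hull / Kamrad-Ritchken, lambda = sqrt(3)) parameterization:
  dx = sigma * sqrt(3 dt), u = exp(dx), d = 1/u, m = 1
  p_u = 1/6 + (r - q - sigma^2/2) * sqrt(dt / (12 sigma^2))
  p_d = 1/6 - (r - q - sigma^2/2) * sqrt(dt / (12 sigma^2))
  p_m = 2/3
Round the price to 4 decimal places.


Answer: Price = V(0,0) = 4.7576

Derivation:
dt = T/N = 0.333333; dx = sigma*sqrt(3*dt) = 0.600000
u = exp(dx) = 1.822119; d = 1/u = 0.548812
p_u = 0.120000, p_m = 0.666667, p_d = 0.213333
Discount per step: exp(-r*dt) = 0.996008
Stock lattice S(k, j) with j the centered position index:
  k=0: S(0,+0) = 26.0600
  k=1: S(1,-1) = 14.3020; S(1,+0) = 26.0600; S(1,+1) = 47.4844
  k=2: S(2,-2) = 7.8491; S(2,-1) = 14.3020; S(2,+0) = 26.0600; S(2,+1) = 47.4844; S(2,+2) = 86.5222
  k=3: S(3,-3) = 4.3077; S(3,-2) = 7.8491; S(3,-1) = 14.3020; S(3,+0) = 26.0600; S(3,+1) = 47.4844; S(3,+2) = 86.5222; S(3,+3) = 157.6538
Terminal payoffs V(N, j) = max(S_T - K, 0):
  V(3,-3) = 0.000000; V(3,-2) = 0.000000; V(3,-1) = 0.000000; V(3,+0) = 0.000000; V(3,+1) = 17.524416; V(3,+2) = 56.562247; V(3,+3) = 127.693813
Backward induction: V(k, j) = exp(-r*dt) * [p_u * V(k+1, j+1) + p_m * V(k+1, j) + p_d * V(k+1, j-1)]
  V(2,-2) = exp(-r*dt) * [p_u*0.000000 + p_m*0.000000 + p_d*0.000000] = 0.000000
  V(2,-1) = exp(-r*dt) * [p_u*0.000000 + p_m*0.000000 + p_d*0.000000] = 0.000000
  V(2,+0) = exp(-r*dt) * [p_u*17.524416 + p_m*0.000000 + p_d*0.000000] = 2.094535
  V(2,+1) = exp(-r*dt) * [p_u*56.562247 + p_m*17.524416 + p_d*0.000000] = 18.396680
  V(2,+2) = exp(-r*dt) * [p_u*127.693813 + p_m*56.562247 + p_d*17.524416] = 56.543338
  V(1,-1) = exp(-r*dt) * [p_u*2.094535 + p_m*0.000000 + p_d*0.000000] = 0.250341
  V(1,+0) = exp(-r*dt) * [p_u*18.396680 + p_m*2.094535 + p_d*0.000000] = 3.589571
  V(1,+1) = exp(-r*dt) * [p_u*56.543338 + p_m*18.396680 + p_d*2.094535] = 19.418658
  V(0,+0) = exp(-r*dt) * [p_u*19.418658 + p_m*3.589571 + p_d*0.250341] = 4.757624


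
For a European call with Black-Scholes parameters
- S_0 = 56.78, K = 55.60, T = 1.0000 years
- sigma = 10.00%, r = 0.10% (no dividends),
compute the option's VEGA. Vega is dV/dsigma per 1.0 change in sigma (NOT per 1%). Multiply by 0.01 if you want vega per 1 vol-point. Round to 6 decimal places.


d1 = 0.2700094979; d2 = 0.1700094979
phi(d1) = 0.3846616748; exp(-qT) = 1.0000000000; exp(-rT) = 0.9990004998
Vega = S * exp(-qT) * phi(d1) * sqrt(T) = 56.7800 * 1.0000000000 * 0.3846616748 * 1.0000000000 = 21.841090

Answer: Vega = 21.841090


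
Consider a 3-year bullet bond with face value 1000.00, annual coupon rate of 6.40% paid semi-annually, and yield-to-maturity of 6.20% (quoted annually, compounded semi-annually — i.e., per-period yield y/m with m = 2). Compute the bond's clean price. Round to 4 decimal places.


Answer: Price = 1005.3993

Derivation:
Coupon per period c = face * coupon_rate / m = 32.000000
Periods per year m = 2; per-period yield y/m = 0.031000
Number of cashflows N = 6
Cashflows (t years, CF_t, discount factor 1/(1+y/m)^(m*t), PV):
  t = 0.5000: CF_t = 32.000000, DF = 0.969932, PV = 31.037827
  t = 1.0000: CF_t = 32.000000, DF = 0.940768, PV = 30.104585
  t = 1.5000: CF_t = 32.000000, DF = 0.912481, PV = 29.199404
  t = 2.0000: CF_t = 32.000000, DF = 0.885045, PV = 28.321439
  t = 2.5000: CF_t = 32.000000, DF = 0.858434, PV = 27.469873
  t = 3.0000: CF_t = 1032.000000, DF = 0.832622, PV = 859.266154
Price P = sum_t PV_t = 1005.399283


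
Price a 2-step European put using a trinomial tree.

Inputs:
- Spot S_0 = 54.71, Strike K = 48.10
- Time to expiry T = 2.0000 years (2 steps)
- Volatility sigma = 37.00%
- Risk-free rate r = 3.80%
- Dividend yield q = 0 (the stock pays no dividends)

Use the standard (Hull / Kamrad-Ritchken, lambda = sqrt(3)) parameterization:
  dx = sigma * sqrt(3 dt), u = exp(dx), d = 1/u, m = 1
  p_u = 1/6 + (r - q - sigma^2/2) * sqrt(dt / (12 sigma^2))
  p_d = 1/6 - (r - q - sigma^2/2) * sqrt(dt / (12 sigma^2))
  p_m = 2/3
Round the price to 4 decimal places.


Answer: Price = V(0,0) = 5.6423

Derivation:
dt = T/N = 1.000000; dx = sigma*sqrt(3*dt) = 0.640859
u = exp(dx) = 1.898110; d = 1/u = 0.526840
p_u = 0.142909, p_m = 0.666667, p_d = 0.190424
Discount per step: exp(-r*dt) = 0.962713
Stock lattice S(k, j) with j the centered position index:
  k=0: S(0,+0) = 54.7100
  k=1: S(1,-1) = 28.8234; S(1,+0) = 54.7100; S(1,+1) = 103.8456
  k=2: S(2,-2) = 15.1853; S(2,-1) = 28.8234; S(2,+0) = 54.7100; S(2,+1) = 103.8456; S(2,+2) = 197.1104
Terminal payoffs V(N, j) = max(K - S_T, 0):
  V(2,-2) = 32.914684; V(2,-1) = 19.276596; V(2,+0) = 0.000000; V(2,+1) = 0.000000; V(2,+2) = 0.000000
Backward induction: V(k, j) = exp(-r*dt) * [p_u * V(k+1, j+1) + p_m * V(k+1, j) + p_d * V(k+1, j-1)]
  V(1,-1) = exp(-r*dt) * [p_u*0.000000 + p_m*19.276596 + p_d*32.914684] = 18.405921
  V(1,+0) = exp(-r*dt) * [p_u*0.000000 + p_m*0.000000 + p_d*19.276596] = 3.533853
  V(1,+1) = exp(-r*dt) * [p_u*0.000000 + p_m*0.000000 + p_d*0.000000] = 0.000000
  V(0,+0) = exp(-r*dt) * [p_u*0.000000 + p_m*3.533853 + p_d*18.405921] = 5.642295


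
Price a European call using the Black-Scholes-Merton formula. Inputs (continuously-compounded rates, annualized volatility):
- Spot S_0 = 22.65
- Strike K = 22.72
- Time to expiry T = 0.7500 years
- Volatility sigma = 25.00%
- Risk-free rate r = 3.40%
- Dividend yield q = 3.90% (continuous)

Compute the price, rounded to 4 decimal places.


d1 = (ln(S/K) + (r - q + 0.5*sigma^2) * T) / (sigma * sqrt(T)) = 0.07668024
d2 = d1 - sigma * sqrt(T) = -0.13982611
exp(-rT) = 0.97482238; exp(-qT) = 0.97117364
C = S_0 * exp(-qT) * N(d1) - K * exp(-rT) * N(d2)
N(d1) = 0.53056104; N(d2) = 0.44439869
C = 22.6500 * 0.97117364 * 0.53056104 - 22.7200 * 0.97482238 * 0.44439869 = 1.8283

Answer: Price = 1.8283


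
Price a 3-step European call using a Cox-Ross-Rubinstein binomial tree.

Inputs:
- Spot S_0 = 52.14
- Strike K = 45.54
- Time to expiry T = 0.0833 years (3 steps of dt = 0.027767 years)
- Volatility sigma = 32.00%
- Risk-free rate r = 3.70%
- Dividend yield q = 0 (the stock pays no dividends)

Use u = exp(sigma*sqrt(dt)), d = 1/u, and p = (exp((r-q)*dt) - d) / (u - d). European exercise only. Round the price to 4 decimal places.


dt = T/N = 0.027767
u = exp(sigma*sqrt(dt)) = 1.054770; d = 1/u = 0.948074
p = (exp((r-q)*dt) - d) / (u - d) = 0.496306
Discount per step: exp(-r*dt) = 0.998973
Stock lattice S(k, i) with i counting down-moves:
  k=0: S(0,0) = 52.1400
  k=1: S(1,0) = 54.9957; S(1,1) = 49.4326
  k=2: S(2,0) = 58.0078; S(2,1) = 52.1400; S(2,2) = 46.8657
  k=3: S(3,0) = 61.1849; S(3,1) = 54.9957; S(3,2) = 49.4326; S(3,3) = 44.4322
Terminal payoffs V(N, i) = max(S_T - K, 0):
  V(3,0) = 15.644899; V(3,1) = 9.455704; V(3,2) = 3.892581; V(3,3) = 0.000000
Backward induction: V(k, i) = exp(-r*dt) * [p * V(k+1, i) + (1-p) * V(k+1, i+1)].
  V(2,0) = exp(-r*dt) * [p*15.644899 + (1-p)*9.455704] = 12.514577
  V(2,1) = exp(-r*dt) * [p*9.455704 + (1-p)*3.892581] = 6.646762
  V(2,2) = exp(-r*dt) * [p*3.892581 + (1-p)*0.000000] = 1.929929
  V(1,0) = exp(-r*dt) * [p*12.514577 + (1-p)*6.646762] = 9.549181
  V(1,1) = exp(-r*dt) * [p*6.646762 + (1-p)*1.929929] = 4.266538
  V(0,0) = exp(-r*dt) * [p*9.549181 + (1-p)*4.266538] = 6.881274

Answer: Price = V(0,0) = 6.8813


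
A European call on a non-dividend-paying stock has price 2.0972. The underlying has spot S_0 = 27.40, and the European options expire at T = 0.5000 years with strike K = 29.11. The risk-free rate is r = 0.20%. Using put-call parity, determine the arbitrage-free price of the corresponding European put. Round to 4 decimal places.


Put-call parity: C - P = S_0 * exp(-qT) - K * exp(-rT).
S_0 * exp(-qT) = 27.4000 * 1.00000000 = 27.40000000
K * exp(-rT) = 29.1100 * 0.99900050 = 29.08090455
P = C - S*exp(-qT) + K*exp(-rT)
P = 2.0972 - 27.40000000 + 29.08090455 = 3.7781

Answer: Put price = 3.7781


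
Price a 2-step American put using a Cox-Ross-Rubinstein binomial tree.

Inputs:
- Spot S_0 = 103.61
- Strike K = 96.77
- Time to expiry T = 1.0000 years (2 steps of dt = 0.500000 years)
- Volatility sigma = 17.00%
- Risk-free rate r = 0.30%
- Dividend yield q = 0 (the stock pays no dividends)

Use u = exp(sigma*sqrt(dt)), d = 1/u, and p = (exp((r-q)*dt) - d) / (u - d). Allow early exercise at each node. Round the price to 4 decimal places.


Answer: Price = V(0,0) = 4.1854

Derivation:
dt = T/N = 0.500000
u = exp(sigma*sqrt(dt)) = 1.127732; d = 1/u = 0.886736
p = (exp((r-q)*dt) - d) / (u - d) = 0.476213
Discount per step: exp(-r*dt) = 0.998501
Stock lattice S(k, i) with i counting down-moves:
  k=0: S(0,0) = 103.6100
  k=1: S(1,0) = 116.8443; S(1,1) = 91.8747
  k=2: S(2,0) = 131.7690; S(2,1) = 103.6100; S(2,2) = 81.4686
Terminal payoffs V(N, i) = max(K - S_T, 0):
  V(2,0) = 0.000000; V(2,1) = 0.000000; V(2,2) = 15.301410
Backward induction: V(k, i) = exp(-r*dt) * [p * V(k+1, i) + (1-p) * V(k+1, i+1)]; then take max(V_cont, immediate exercise) for American.
  V(1,0) = exp(-r*dt) * [p*0.000000 + (1-p)*0.000000] = 0.000000; exercise = 0.000000; V(1,0) = max -> 0.000000
  V(1,1) = exp(-r*dt) * [p*0.000000 + (1-p)*15.301410] = 8.002668; exercise = 4.895300; V(1,1) = max -> 8.002668
  V(0,0) = exp(-r*dt) * [p*0.000000 + (1-p)*8.002668] = 4.185411; exercise = 0.000000; V(0,0) = max -> 4.185411


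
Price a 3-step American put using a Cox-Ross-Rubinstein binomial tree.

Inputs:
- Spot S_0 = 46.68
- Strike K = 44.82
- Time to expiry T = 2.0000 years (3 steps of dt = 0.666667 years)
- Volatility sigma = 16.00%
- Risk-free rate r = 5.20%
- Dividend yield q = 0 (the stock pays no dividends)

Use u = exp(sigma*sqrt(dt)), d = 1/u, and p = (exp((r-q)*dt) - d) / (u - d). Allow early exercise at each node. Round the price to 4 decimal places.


Answer: Price = V(0,0) = 1.9742

Derivation:
dt = T/N = 0.666667
u = exp(sigma*sqrt(dt)) = 1.139557; d = 1/u = 0.877534
p = (exp((r-q)*dt) - d) / (u - d) = 0.602011
Discount per step: exp(-r*dt) = 0.965927
Stock lattice S(k, i) with i counting down-moves:
  k=0: S(0,0) = 46.6800
  k=1: S(1,0) = 53.1945; S(1,1) = 40.9633
  k=2: S(2,0) = 60.6182; S(2,1) = 46.6800; S(2,2) = 35.9467
  k=3: S(3,0) = 69.0779; S(3,1) = 53.1945; S(3,2) = 40.9633; S(3,3) = 31.5444
Terminal payoffs V(N, i) = max(K - S_T, 0):
  V(3,0) = 0.000000; V(3,1) = 0.000000; V(3,2) = 3.856708; V(3,3) = 13.275557
Backward induction: V(k, i) = exp(-r*dt) * [p * V(k+1, i) + (1-p) * V(k+1, i+1)]; then take max(V_cont, immediate exercise) for American.
  V(2,0) = exp(-r*dt) * [p*0.000000 + (1-p)*0.000000] = 0.000000; exercise = 0.000000; V(2,0) = max -> 0.000000
  V(2,1) = exp(-r*dt) * [p*0.000000 + (1-p)*3.856708] = 1.482630; exercise = 0.000000; V(2,1) = max -> 1.482630
  V(2,2) = exp(-r*dt) * [p*3.856708 + (1-p)*13.275557] = 7.346177; exercise = 8.873314; V(2,2) = max -> 8.873314
  V(1,0) = exp(-r*dt) * [p*0.000000 + (1-p)*1.482630] = 0.569966; exercise = 0.000000; V(1,0) = max -> 0.569966
  V(1,1) = exp(-r*dt) * [p*1.482630 + (1-p)*8.873314] = 4.273305; exercise = 3.856708; V(1,1) = max -> 4.273305
  V(0,0) = exp(-r*dt) * [p*0.569966 + (1-p)*4.273305] = 1.974216; exercise = 0.000000; V(0,0) = max -> 1.974216


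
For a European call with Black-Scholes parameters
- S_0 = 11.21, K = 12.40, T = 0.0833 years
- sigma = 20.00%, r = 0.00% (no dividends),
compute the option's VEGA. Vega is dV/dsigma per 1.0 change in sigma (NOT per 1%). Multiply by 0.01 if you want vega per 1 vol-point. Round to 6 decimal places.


Answer: Vega = 0.294583

Derivation:
d1 = -1.7189579987; d2 = -1.7766814775
phi(d1) = 0.0910499671; exp(-qT) = 1.0000000000; exp(-rT) = 1.0000000000
Vega = S * exp(-qT) * phi(d1) * sqrt(T) = 11.2100 * 1.0000000000 * 0.0910499671 * 0.2886173938 = 0.294583


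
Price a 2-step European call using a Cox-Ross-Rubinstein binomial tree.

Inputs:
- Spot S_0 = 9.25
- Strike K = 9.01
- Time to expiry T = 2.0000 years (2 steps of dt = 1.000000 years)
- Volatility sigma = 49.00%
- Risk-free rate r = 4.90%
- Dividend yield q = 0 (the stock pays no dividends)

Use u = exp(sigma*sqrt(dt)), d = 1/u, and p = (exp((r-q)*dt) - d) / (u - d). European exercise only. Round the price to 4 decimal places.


Answer: Price = V(0,0) = 2.7174

Derivation:
dt = T/N = 1.000000
u = exp(sigma*sqrt(dt)) = 1.632316; d = 1/u = 0.612626
p = (exp((r-q)*dt) - d) / (u - d) = 0.429144
Discount per step: exp(-r*dt) = 0.952181
Stock lattice S(k, i) with i counting down-moves:
  k=0: S(0,0) = 9.2500
  k=1: S(1,0) = 15.0989; S(1,1) = 5.6668
  k=2: S(2,0) = 24.6462; S(2,1) = 9.2500; S(2,2) = 3.4716
Terminal payoffs V(N, i) = max(S_T - K, 0):
  V(2,0) = 15.636220; V(2,1) = 0.240000; V(2,2) = 0.000000
Backward induction: V(k, i) = exp(-r*dt) * [p * V(k+1, i) + (1-p) * V(k+1, i+1)].
  V(1,0) = exp(-r*dt) * [p*15.636220 + (1-p)*0.240000] = 6.519773
  V(1,1) = exp(-r*dt) * [p*0.240000 + (1-p)*0.000000] = 0.098070
  V(0,0) = exp(-r*dt) * [p*6.519773 + (1-p)*0.098070] = 2.717436


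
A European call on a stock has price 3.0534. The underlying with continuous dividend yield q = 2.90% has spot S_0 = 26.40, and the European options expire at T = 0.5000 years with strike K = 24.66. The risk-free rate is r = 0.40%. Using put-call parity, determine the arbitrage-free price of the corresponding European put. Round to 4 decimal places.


Put-call parity: C - P = S_0 * exp(-qT) - K * exp(-rT).
S_0 * exp(-qT) = 26.4000 * 0.98560462 = 26.01996193
K * exp(-rT) = 24.6600 * 0.99800200 = 24.61072929
P = C - S*exp(-qT) + K*exp(-rT)
P = 3.0534 - 26.01996193 + 24.61072929 = 1.6442

Answer: Put price = 1.6442


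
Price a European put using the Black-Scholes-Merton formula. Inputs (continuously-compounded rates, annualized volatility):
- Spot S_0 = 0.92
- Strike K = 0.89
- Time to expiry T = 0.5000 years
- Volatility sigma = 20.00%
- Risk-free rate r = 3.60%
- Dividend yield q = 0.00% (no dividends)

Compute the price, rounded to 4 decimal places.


Answer: Price = 0.0309

Derivation:
d1 = (ln(S/K) + (r - q + 0.5*sigma^2) * T) / (sigma * sqrt(T)) = 0.43241140
d2 = d1 - sigma * sqrt(T) = 0.29099005
exp(-rT) = 0.98216103; exp(-qT) = 1.00000000
P = K * exp(-rT) * N(-d2) - S_0 * exp(-qT) * N(-d1)
N(-d1) = 0.33272122; N(-d2) = 0.38552947
P = 0.8900 * 0.98216103 * 0.38552947 - 0.9200 * 1.00000000 * 0.33272122 = 0.0309


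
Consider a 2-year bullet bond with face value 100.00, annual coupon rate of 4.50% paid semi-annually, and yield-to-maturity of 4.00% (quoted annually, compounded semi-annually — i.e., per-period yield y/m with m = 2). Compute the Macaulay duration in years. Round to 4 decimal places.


Coupon per period c = face * coupon_rate / m = 2.250000
Periods per year m = 2; per-period yield y/m = 0.020000
Number of cashflows N = 4
Cashflows (t years, CF_t, discount factor 1/(1+y/m)^(m*t), PV):
  t = 0.5000: CF_t = 2.250000, DF = 0.980392, PV = 2.205882
  t = 1.0000: CF_t = 2.250000, DF = 0.961169, PV = 2.162630
  t = 1.5000: CF_t = 2.250000, DF = 0.942322, PV = 2.120225
  t = 2.0000: CF_t = 102.250000, DF = 0.923845, PV = 94.463195
Price P = sum_t PV_t = 100.951932
Macaulay numerator sum_t t * PV_t:
  t * PV_t at t = 0.5000: 1.102941
  t * PV_t at t = 1.0000: 2.162630
  t * PV_t at t = 1.5000: 3.180338
  t * PV_t at t = 2.0000: 188.926390
Macaulay duration D = (sum_t t * PV_t) / P = 195.372298 / 100.951932 = 1.935300

Answer: Macaulay duration = 1.9353 years


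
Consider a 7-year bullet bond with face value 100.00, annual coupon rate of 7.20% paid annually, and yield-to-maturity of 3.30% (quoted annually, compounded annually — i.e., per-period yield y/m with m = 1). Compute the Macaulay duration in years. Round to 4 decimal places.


Answer: Macaulay duration = 5.8807 years

Derivation:
Coupon per period c = face * coupon_rate / m = 7.200000
Periods per year m = 1; per-period yield y/m = 0.033000
Number of cashflows N = 7
Cashflows (t years, CF_t, discount factor 1/(1+y/m)^(m*t), PV):
  t = 1.0000: CF_t = 7.200000, DF = 0.968054, PV = 6.969990
  t = 2.0000: CF_t = 7.200000, DF = 0.937129, PV = 6.747328
  t = 3.0000: CF_t = 7.200000, DF = 0.907192, PV = 6.531780
  t = 4.0000: CF_t = 7.200000, DF = 0.878211, PV = 6.323117
  t = 5.0000: CF_t = 7.200000, DF = 0.850156, PV = 6.121120
  t = 6.0000: CF_t = 7.200000, DF = 0.822997, PV = 5.925576
  t = 7.0000: CF_t = 107.200000, DF = 0.796705, PV = 85.406817
Price P = sum_t PV_t = 124.025728
Macaulay numerator sum_t t * PV_t:
  t * PV_t at t = 1.0000: 6.969990
  t * PV_t at t = 2.0000: 13.494657
  t * PV_t at t = 3.0000: 19.595339
  t * PV_t at t = 4.0000: 25.292468
  t * PV_t at t = 5.0000: 30.605600
  t * PV_t at t = 6.0000: 35.553456
  t * PV_t at t = 7.0000: 597.847716
Macaulay duration D = (sum_t t * PV_t) / P = 729.359226 / 124.025728 = 5.880709


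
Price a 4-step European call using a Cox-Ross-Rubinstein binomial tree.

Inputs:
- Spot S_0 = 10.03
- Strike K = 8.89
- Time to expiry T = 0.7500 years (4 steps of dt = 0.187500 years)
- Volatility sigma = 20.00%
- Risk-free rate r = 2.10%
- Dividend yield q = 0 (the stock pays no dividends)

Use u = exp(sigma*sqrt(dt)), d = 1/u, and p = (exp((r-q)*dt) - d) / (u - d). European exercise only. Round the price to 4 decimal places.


dt = T/N = 0.187500
u = exp(sigma*sqrt(dt)) = 1.090463; d = 1/u = 0.917042
p = (exp((r-q)*dt) - d) / (u - d) = 0.501112
Discount per step: exp(-r*dt) = 0.996070
Stock lattice S(k, i) with i counting down-moves:
  k=0: S(0,0) = 10.0300
  k=1: S(1,0) = 10.9373; S(1,1) = 9.1979
  k=2: S(2,0) = 11.9268; S(2,1) = 10.0300; S(2,2) = 8.4349
  k=3: S(3,0) = 13.0057; S(3,1) = 10.9373; S(3,2) = 9.1979; S(3,3) = 7.7351
  k=4: S(4,0) = 14.1822; S(4,1) = 11.9268; S(4,2) = 10.0300; S(4,3) = 8.4349; S(4,4) = 7.0934
Terminal payoffs V(N, i) = max(S_T - K, 0):
  V(4,0) = 5.292244; V(4,1) = 3.036773; V(4,2) = 1.140000; V(4,3) = 0.000000; V(4,4) = 0.000000
Backward induction: V(k, i) = exp(-r*dt) * [p * V(k+1, i) + (1-p) * V(k+1, i+1)].
  V(3,0) = exp(-r*dt) * [p*5.292244 + (1-p)*3.036773] = 4.150642
  V(3,1) = exp(-r*dt) * [p*3.036773 + (1-p)*1.140000] = 2.082281
  V(3,2) = exp(-r*dt) * [p*1.140000 + (1-p)*0.000000] = 0.569023
  V(3,3) = exp(-r*dt) * [p*0.000000 + (1-p)*0.000000] = 0.000000
  V(2,0) = exp(-r*dt) * [p*4.150642 + (1-p)*2.082281] = 3.106507
  V(2,1) = exp(-r*dt) * [p*2.082281 + (1-p)*0.569023] = 1.322119
  V(2,2) = exp(-r*dt) * [p*0.569023 + (1-p)*0.000000] = 0.284024
  V(1,0) = exp(-r*dt) * [p*3.106507 + (1-p)*1.322119] = 2.207588
  V(1,1) = exp(-r*dt) * [p*1.322119 + (1-p)*0.284024] = 0.801066
  V(0,0) = exp(-r*dt) * [p*2.207588 + (1-p)*0.801066] = 1.499974

Answer: Price = V(0,0) = 1.5000


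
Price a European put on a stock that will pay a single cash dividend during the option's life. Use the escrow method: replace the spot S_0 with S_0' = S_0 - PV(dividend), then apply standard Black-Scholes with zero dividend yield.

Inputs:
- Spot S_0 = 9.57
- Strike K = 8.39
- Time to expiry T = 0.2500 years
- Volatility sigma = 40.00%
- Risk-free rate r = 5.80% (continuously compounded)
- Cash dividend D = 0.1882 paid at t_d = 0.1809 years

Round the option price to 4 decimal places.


PV(D) = D * exp(-r * t_d) = 0.1882 * 0.98956265 = 0.18623569
S_0' = S_0 - PV(D) = 9.5700 - 0.18623569 = 9.38376431
d1 = (ln(S_0'/K) + (r + sigma^2/2)*T) / (sigma*sqrt(T)) = 0.73220237
d2 = d1 - sigma*sqrt(T) = 0.53220237
exp(-rT) = 0.98560462
N(-d1) = 0.23202253; N(-d2) = 0.29729292
P = K * exp(-rT) * N(-d2) - S_0' * N(-d1) = 8.3900 * 0.98560462 * 0.29729292 - 9.38376431 * 0.23202253 = 0.2811

Answer: Price = 0.2811


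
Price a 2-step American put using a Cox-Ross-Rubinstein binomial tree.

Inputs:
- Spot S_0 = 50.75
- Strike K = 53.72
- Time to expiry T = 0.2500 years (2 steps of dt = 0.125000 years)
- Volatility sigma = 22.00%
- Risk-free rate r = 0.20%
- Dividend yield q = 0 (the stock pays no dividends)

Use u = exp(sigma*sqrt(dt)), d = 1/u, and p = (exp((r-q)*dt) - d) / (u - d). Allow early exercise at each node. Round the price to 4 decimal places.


dt = T/N = 0.125000
u = exp(sigma*sqrt(dt)) = 1.080887; d = 1/u = 0.925166
p = (exp((r-q)*dt) - d) / (u - d) = 0.482170
Discount per step: exp(-r*dt) = 0.999750
Stock lattice S(k, i) with i counting down-moves:
  k=0: S(0,0) = 50.7500
  k=1: S(1,0) = 54.8550; S(1,1) = 46.9522
  k=2: S(2,0) = 59.2920; S(2,1) = 50.7500; S(2,2) = 43.4386
Terminal payoffs V(N, i) = max(K - S_T, 0):
  V(2,0) = 0.000000; V(2,1) = 2.970000; V(2,2) = 10.281414
Backward induction: V(k, i) = exp(-r*dt) * [p * V(k+1, i) + (1-p) * V(k+1, i+1)]; then take max(V_cont, immediate exercise) for American.
  V(1,0) = exp(-r*dt) * [p*0.000000 + (1-p)*2.970000] = 1.537571; exercise = 0.000000; V(1,0) = max -> 1.537571
  V(1,1) = exp(-r*dt) * [p*2.970000 + (1-p)*10.281414] = 6.754381; exercise = 6.767809; V(1,1) = max -> 6.767809
  V(0,0) = exp(-r*dt) * [p*1.537571 + (1-p)*6.767809] = 4.244884; exercise = 2.970000; V(0,0) = max -> 4.244884

Answer: Price = V(0,0) = 4.2449


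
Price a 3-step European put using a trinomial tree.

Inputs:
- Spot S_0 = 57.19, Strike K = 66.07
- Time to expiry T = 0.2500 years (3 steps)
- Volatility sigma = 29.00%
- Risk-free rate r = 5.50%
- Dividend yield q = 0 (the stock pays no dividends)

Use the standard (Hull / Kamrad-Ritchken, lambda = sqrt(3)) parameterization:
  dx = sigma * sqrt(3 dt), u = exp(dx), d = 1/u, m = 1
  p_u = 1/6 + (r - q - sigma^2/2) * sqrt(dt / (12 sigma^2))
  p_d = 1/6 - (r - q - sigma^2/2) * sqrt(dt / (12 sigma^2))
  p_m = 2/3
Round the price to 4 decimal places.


Answer: Price = V(0,0) = 8.6904

Derivation:
dt = T/N = 0.083333; dx = sigma*sqrt(3*dt) = 0.145000
u = exp(dx) = 1.156040; d = 1/u = 0.865022
p_u = 0.170388, p_m = 0.666667, p_d = 0.162945
Discount per step: exp(-r*dt) = 0.995427
Stock lattice S(k, j) with j the centered position index:
  k=0: S(0,+0) = 57.1900
  k=1: S(1,-1) = 49.4706; S(1,+0) = 57.1900; S(1,+1) = 66.1139
  k=2: S(2,-2) = 42.7932; S(2,-1) = 49.4706; S(2,+0) = 57.1900; S(2,+1) = 66.1139; S(2,+2) = 76.4303
  k=3: S(3,-3) = 37.0171; S(3,-2) = 42.7932; S(3,-1) = 49.4706; S(3,+0) = 57.1900; S(3,+1) = 66.1139; S(3,+2) = 76.4303; S(3,+3) = 88.3564
Terminal payoffs V(N, j) = max(K - S_T, 0):
  V(3,-3) = 29.052934; V(3,-2) = 23.276807; V(3,-1) = 16.599375; V(3,+0) = 8.880000; V(3,+1) = 0.000000; V(3,+2) = 0.000000; V(3,+3) = 0.000000
Backward induction: V(k, j) = exp(-r*dt) * [p_u * V(k+1, j+1) + p_m * V(k+1, j) + p_d * V(k+1, j-1)]
  V(2,-2) = exp(-r*dt) * [p_u*16.599375 + p_m*23.276807 + p_d*29.052934] = 22.974704
  V(2,-1) = exp(-r*dt) * [p_u*8.880000 + p_m*16.599375 + p_d*23.276807] = 16.297276
  V(2,+0) = exp(-r*dt) * [p_u*0.000000 + p_m*8.880000 + p_d*16.599375] = 8.585352
  V(2,+1) = exp(-r*dt) * [p_u*0.000000 + p_m*0.000000 + p_d*8.880000] = 1.440338
  V(2,+2) = exp(-r*dt) * [p_u*0.000000 + p_m*0.000000 + p_d*0.000000] = 0.000000
  V(1,-1) = exp(-r*dt) * [p_u*8.585352 + p_m*16.297276 + p_d*22.974704] = 15.997822
  V(1,+0) = exp(-r*dt) * [p_u*1.440338 + p_m*8.585352 + p_d*16.297276] = 8.585112
  V(1,+1) = exp(-r*dt) * [p_u*0.000000 + p_m*1.440338 + p_d*8.585352] = 2.348381
  V(0,+0) = exp(-r*dt) * [p_u*2.348381 + p_m*8.585112 + p_d*15.997822] = 8.690393


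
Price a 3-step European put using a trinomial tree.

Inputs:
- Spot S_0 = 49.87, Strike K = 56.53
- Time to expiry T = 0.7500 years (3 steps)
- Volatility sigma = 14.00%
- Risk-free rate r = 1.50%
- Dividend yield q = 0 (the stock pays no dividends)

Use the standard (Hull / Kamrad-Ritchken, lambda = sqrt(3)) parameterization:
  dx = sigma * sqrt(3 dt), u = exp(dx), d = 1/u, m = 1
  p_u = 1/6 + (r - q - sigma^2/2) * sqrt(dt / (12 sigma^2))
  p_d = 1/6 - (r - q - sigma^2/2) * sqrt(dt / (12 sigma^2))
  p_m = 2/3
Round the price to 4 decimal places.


Answer: Price = V(0,0) = 6.5155

Derivation:
dt = T/N = 0.250000; dx = sigma*sqrt(3*dt) = 0.121244
u = exp(dx) = 1.128900; d = 1/u = 0.885818
p_u = 0.172028, p_m = 0.666667, p_d = 0.161306
Discount per step: exp(-r*dt) = 0.996257
Stock lattice S(k, j) with j the centered position index:
  k=0: S(0,+0) = 49.8700
  k=1: S(1,-1) = 44.1758; S(1,+0) = 49.8700; S(1,+1) = 56.2982
  k=2: S(2,-2) = 39.1317; S(2,-1) = 44.1758; S(2,+0) = 49.8700; S(2,+1) = 56.2982; S(2,+2) = 63.5551
  k=3: S(3,-3) = 34.6636; S(3,-2) = 39.1317; S(3,-1) = 44.1758; S(3,+0) = 49.8700; S(3,+1) = 56.2982; S(3,+2) = 63.5551; S(3,+3) = 71.7473
Terminal payoffs V(N, j) = max(K - S_T, 0):
  V(3,-3) = 21.866441; V(3,-2) = 17.398315; V(3,-1) = 12.354247; V(3,+0) = 6.660000; V(3,+1) = 0.231765; V(3,+2) = 0.000000; V(3,+3) = 0.000000
Backward induction: V(k, j) = exp(-r*dt) * [p_u * V(k+1, j+1) + p_m * V(k+1, j) + p_d * V(k+1, j-1)]
  V(2,-2) = exp(-r*dt) * [p_u*12.354247 + p_m*17.398315 + p_d*21.866441] = 17.186757
  V(2,-1) = exp(-r*dt) * [p_u*6.660000 + p_m*12.354247 + p_d*17.398315] = 12.142694
  V(2,+0) = exp(-r*dt) * [p_u*0.231765 + p_m*6.660000 + p_d*12.354247] = 6.448452
  V(2,+1) = exp(-r*dt) * [p_u*0.000000 + p_m*0.231765 + p_d*6.660000] = 1.224206
  V(2,+2) = exp(-r*dt) * [p_u*0.000000 + p_m*0.000000 + p_d*0.231765] = 0.037245
  V(1,-1) = exp(-r*dt) * [p_u*6.448452 + p_m*12.142694 + p_d*17.186757] = 11.931933
  V(1,+0) = exp(-r*dt) * [p_u*1.224206 + p_m*6.448452 + p_d*12.142694] = 6.444039
  V(1,+1) = exp(-r*dt) * [p_u*0.037245 + p_m*1.224206 + p_d*6.448452] = 1.855743
  V(0,+0) = exp(-r*dt) * [p_u*1.855743 + p_m*6.444039 + p_d*11.931933] = 6.515473


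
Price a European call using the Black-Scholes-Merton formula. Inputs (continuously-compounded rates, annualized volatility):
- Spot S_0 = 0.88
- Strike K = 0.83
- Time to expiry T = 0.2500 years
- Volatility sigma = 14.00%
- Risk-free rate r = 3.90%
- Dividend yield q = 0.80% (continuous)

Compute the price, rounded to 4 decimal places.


d1 = (ln(S/K) + (r - q + 0.5*sigma^2) * T) / (sigma * sqrt(T)) = 0.98137438
d2 = d1 - sigma * sqrt(T) = 0.91137438
exp(-rT) = 0.99029738; exp(-qT) = 0.99800200
C = S_0 * exp(-qT) * N(d1) - K * exp(-rT) * N(d2)
N(d1) = 0.83679592; N(d2) = 0.81895093
C = 0.8800 * 0.99800200 * 0.83679592 - 0.8300 * 0.99029738 * 0.81895093 = 0.0618

Answer: Price = 0.0618


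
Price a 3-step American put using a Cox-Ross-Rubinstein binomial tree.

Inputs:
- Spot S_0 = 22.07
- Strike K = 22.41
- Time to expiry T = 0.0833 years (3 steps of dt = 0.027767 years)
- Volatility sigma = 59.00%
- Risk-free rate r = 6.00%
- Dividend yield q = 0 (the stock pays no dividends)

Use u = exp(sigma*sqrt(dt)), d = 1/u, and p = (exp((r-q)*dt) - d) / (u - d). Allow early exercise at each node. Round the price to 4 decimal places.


dt = T/N = 0.027767
u = exp(sigma*sqrt(dt)) = 1.103309; d = 1/u = 0.906365
p = (exp((r-q)*dt) - d) / (u - d) = 0.483908
Discount per step: exp(-r*dt) = 0.998335
Stock lattice S(k, i) with i counting down-moves:
  k=0: S(0,0) = 22.0700
  k=1: S(1,0) = 24.3500; S(1,1) = 20.0035
  k=2: S(2,0) = 26.8656; S(2,1) = 22.0700; S(2,2) = 18.1304
  k=3: S(3,0) = 29.6410; S(3,1) = 24.3500; S(3,2) = 20.0035; S(3,3) = 16.4328
Terminal payoffs V(N, i) = max(K - S_T, 0):
  V(3,0) = 0.000000; V(3,1) = 0.000000; V(3,2) = 2.406534; V(3,3) = 5.977218
Backward induction: V(k, i) = exp(-r*dt) * [p * V(k+1, i) + (1-p) * V(k+1, i+1)]; then take max(V_cont, immediate exercise) for American.
  V(2,0) = exp(-r*dt) * [p*0.000000 + (1-p)*0.000000] = 0.000000; exercise = 0.000000; V(2,0) = max -> 0.000000
  V(2,1) = exp(-r*dt) * [p*0.000000 + (1-p)*2.406534] = 1.239926; exercise = 0.340000; V(2,1) = max -> 1.239926
  V(2,2) = exp(-r*dt) * [p*2.406534 + (1-p)*5.977218] = 4.242263; exercise = 4.279567; V(2,2) = max -> 4.279567
  V(1,0) = exp(-r*dt) * [p*0.000000 + (1-p)*1.239926] = 0.638851; exercise = 0.000000; V(1,0) = max -> 0.638851
  V(1,1) = exp(-r*dt) * [p*1.239926 + (1-p)*4.279567] = 2.803986; exercise = 2.406534; V(1,1) = max -> 2.803986
  V(0,0) = exp(-r*dt) * [p*0.638851 + (1-p)*2.803986] = 1.753337; exercise = 0.340000; V(0,0) = max -> 1.753337

Answer: Price = V(0,0) = 1.7533


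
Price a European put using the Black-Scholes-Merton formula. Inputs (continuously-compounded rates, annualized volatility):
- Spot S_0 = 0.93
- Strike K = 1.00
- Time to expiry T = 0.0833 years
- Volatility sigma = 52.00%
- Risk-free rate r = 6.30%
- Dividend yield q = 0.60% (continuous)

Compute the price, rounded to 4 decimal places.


d1 = (ln(S/K) + (r - q + 0.5*sigma^2) * T) / (sigma * sqrt(T)) = -0.37686593
d2 = d1 - sigma * sqrt(T) = -0.52694698
exp(-rT) = 0.99476585; exp(-qT) = 0.99950032
P = K * exp(-rT) * N(-d2) - S_0 * exp(-qT) * N(-d1)
N(-d1) = 0.64686338; N(-d2) = 0.70088479
P = 1.0000 * 0.99476585 * 0.70088479 - 0.9300 * 0.99950032 * 0.64686338 = 0.0959

Answer: Price = 0.0959


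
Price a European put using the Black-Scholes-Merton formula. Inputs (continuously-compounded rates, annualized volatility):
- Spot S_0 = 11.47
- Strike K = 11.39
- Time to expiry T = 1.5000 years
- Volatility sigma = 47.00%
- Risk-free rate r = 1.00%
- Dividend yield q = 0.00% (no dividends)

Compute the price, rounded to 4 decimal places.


d1 = (ln(S/K) + (r - q + 0.5*sigma^2) * T) / (sigma * sqrt(T)) = 0.32603256
d2 = d1 - sigma * sqrt(T) = -0.24959753
exp(-rT) = 0.98511194; exp(-qT) = 1.00000000
P = K * exp(-rT) * N(-d2) - S_0 * exp(-qT) * N(-d1)
N(-d1) = 0.37219986; N(-d2) = 0.59855069
P = 11.3900 * 0.98511194 * 0.59855069 - 11.4700 * 1.00000000 * 0.37219986 = 2.4469

Answer: Price = 2.4469


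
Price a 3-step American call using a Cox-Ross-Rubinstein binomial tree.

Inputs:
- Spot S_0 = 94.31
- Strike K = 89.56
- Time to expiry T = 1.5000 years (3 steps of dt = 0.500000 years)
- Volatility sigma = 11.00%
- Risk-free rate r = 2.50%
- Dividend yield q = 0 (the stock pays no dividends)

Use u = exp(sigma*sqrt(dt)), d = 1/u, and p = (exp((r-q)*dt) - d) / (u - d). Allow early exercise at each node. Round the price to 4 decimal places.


dt = T/N = 0.500000
u = exp(sigma*sqrt(dt)) = 1.080887; d = 1/u = 0.925166
p = (exp((r-q)*dt) - d) / (u - d) = 0.561340
Discount per step: exp(-r*dt) = 0.987578
Stock lattice S(k, i) with i counting down-moves:
  k=0: S(0,0) = 94.3100
  k=1: S(1,0) = 101.9384; S(1,1) = 87.2524
  k=2: S(2,0) = 110.1839; S(2,1) = 94.3100; S(2,2) = 80.7230
  k=3: S(3,0) = 119.0963; S(3,1) = 101.9384; S(3,2) = 87.2524; S(3,3) = 74.6822
Terminal payoffs V(N, i) = max(S_T - K, 0):
  V(3,0) = 29.536307; V(3,1) = 12.378427; V(3,2) = 0.000000; V(3,3) = 0.000000
Backward induction: V(k, i) = exp(-r*dt) * [p * V(k+1, i) + (1-p) * V(k+1, i+1)]; then take max(V_cont, immediate exercise) for American.
  V(2,0) = exp(-r*dt) * [p*29.536307 + (1-p)*12.378427] = 21.736425; exercise = 20.623893; V(2,0) = max -> 21.736425
  V(2,1) = exp(-r*dt) * [p*12.378427 + (1-p)*0.000000] = 6.862193; exercise = 4.750000; V(2,1) = max -> 6.862193
  V(2,2) = exp(-r*dt) * [p*0.000000 + (1-p)*0.000000] = 0.000000; exercise = 0.000000; V(2,2) = max -> 0.000000
  V(1,0) = exp(-r*dt) * [p*21.736425 + (1-p)*6.862193] = 15.022735; exercise = 12.378427; V(1,0) = max -> 15.022735
  V(1,1) = exp(-r*dt) * [p*6.862193 + (1-p)*0.000000] = 3.804175; exercise = 0.000000; V(1,1) = max -> 3.804175
  V(0,0) = exp(-r*dt) * [p*15.022735 + (1-p)*3.804175] = 9.976120; exercise = 4.750000; V(0,0) = max -> 9.976120

Answer: Price = V(0,0) = 9.9761


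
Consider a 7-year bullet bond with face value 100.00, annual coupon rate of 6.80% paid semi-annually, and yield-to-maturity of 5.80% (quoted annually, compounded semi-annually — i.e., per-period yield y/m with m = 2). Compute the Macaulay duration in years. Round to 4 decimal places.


Answer: Macaulay duration = 5.7261 years

Derivation:
Coupon per period c = face * coupon_rate / m = 3.400000
Periods per year m = 2; per-period yield y/m = 0.029000
Number of cashflows N = 14
Cashflows (t years, CF_t, discount factor 1/(1+y/m)^(m*t), PV):
  t = 0.5000: CF_t = 3.400000, DF = 0.971817, PV = 3.304179
  t = 1.0000: CF_t = 3.400000, DF = 0.944429, PV = 3.211058
  t = 1.5000: CF_t = 3.400000, DF = 0.917812, PV = 3.120562
  t = 2.0000: CF_t = 3.400000, DF = 0.891946, PV = 3.032616
  t = 2.5000: CF_t = 3.400000, DF = 0.866808, PV = 2.947149
  t = 3.0000: CF_t = 3.400000, DF = 0.842379, PV = 2.864090
  t = 3.5000: CF_t = 3.400000, DF = 0.818639, PV = 2.783372
  t = 4.0000: CF_t = 3.400000, DF = 0.795567, PV = 2.704929
  t = 4.5000: CF_t = 3.400000, DF = 0.773146, PV = 2.628697
  t = 5.0000: CF_t = 3.400000, DF = 0.751357, PV = 2.554613
  t = 5.5000: CF_t = 3.400000, DF = 0.730182, PV = 2.482617
  t = 6.0000: CF_t = 3.400000, DF = 0.709603, PV = 2.412651
  t = 6.5000: CF_t = 3.400000, DF = 0.689605, PV = 2.344656
  t = 7.0000: CF_t = 103.400000, DF = 0.670170, PV = 69.295541
Price P = sum_t PV_t = 105.686730
Macaulay numerator sum_t t * PV_t:
  t * PV_t at t = 0.5000: 1.652089
  t * PV_t at t = 1.0000: 3.211058
  t * PV_t at t = 1.5000: 4.680843
  t * PV_t at t = 2.0000: 6.065232
  t * PV_t at t = 2.5000: 7.367872
  t * PV_t at t = 3.0000: 8.592270
  t * PV_t at t = 3.5000: 9.741803
  t * PV_t at t = 4.0000: 10.819717
  t * PV_t at t = 4.5000: 11.829137
  t * PV_t at t = 5.0000: 12.773067
  t * PV_t at t = 5.5000: 13.654396
  t * PV_t at t = 6.0000: 14.475903
  t * PV_t at t = 6.5000: 15.240261
  t * PV_t at t = 7.0000: 485.068790
Macaulay duration D = (sum_t t * PV_t) / P = 605.172437 / 105.686730 = 5.726097


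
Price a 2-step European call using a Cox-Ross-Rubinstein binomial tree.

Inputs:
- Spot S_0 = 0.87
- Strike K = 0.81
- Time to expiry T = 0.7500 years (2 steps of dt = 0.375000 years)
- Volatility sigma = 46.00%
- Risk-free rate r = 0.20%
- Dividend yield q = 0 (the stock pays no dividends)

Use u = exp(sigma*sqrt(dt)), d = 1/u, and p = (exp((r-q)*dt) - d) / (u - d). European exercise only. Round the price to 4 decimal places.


Answer: Price = V(0,0) = 0.1628

Derivation:
dt = T/N = 0.375000
u = exp(sigma*sqrt(dt)) = 1.325370; d = 1/u = 0.754507
p = (exp((r-q)*dt) - d) / (u - d) = 0.431353
Discount per step: exp(-r*dt) = 0.999250
Stock lattice S(k, i) with i counting down-moves:
  k=0: S(0,0) = 0.8700
  k=1: S(1,0) = 1.1531; S(1,1) = 0.6564
  k=2: S(2,0) = 1.5282; S(2,1) = 0.8700; S(2,2) = 0.4953
Terminal payoffs V(N, i) = max(S_T - K, 0):
  V(2,0) = 0.718246; V(2,1) = 0.060000; V(2,2) = 0.000000
Backward induction: V(k, i) = exp(-r*dt) * [p * V(k+1, i) + (1-p) * V(k+1, i+1)].
  V(1,0) = exp(-r*dt) * [p*0.718246 + (1-p)*0.060000] = 0.343679
  V(1,1) = exp(-r*dt) * [p*0.060000 + (1-p)*0.000000] = 0.025862
  V(0,0) = exp(-r*dt) * [p*0.343679 + (1-p)*0.025862] = 0.162831
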